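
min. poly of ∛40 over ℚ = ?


∛40 satisfies x³ - 40 = 0, irreducible over ℚ (no rational root; 40 is not a perfect cube)

Minimal polynomial: x³ - 40


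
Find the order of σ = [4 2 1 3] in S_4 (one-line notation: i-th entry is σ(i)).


Cycle decomposition: (1 4 3)
Cycle lengths: 3
Order = lcm(3) = 3

ord(σ) = 3


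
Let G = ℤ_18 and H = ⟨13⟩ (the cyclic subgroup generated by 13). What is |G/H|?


|⟨13⟩| = n / gcd(13, 18) = 18 / 1 = 18
H is normal (ℤ_18 is abelian).
|G/H| = |G| / |H| = 18 / 18 = 1

|G/H| = 1


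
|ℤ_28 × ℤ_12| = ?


|A × B| = |A| · |B|
|ℤ_28 × ℤ_12| = 28 × 12 = 336

|ℤ_28 × ℤ_12| = 336


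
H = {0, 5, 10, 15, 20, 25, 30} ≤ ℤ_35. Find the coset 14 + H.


14 + H = {14 + h (mod 35) : h ∈ H}
14+0=14, 14+5=19, 14+10=24, 14+15=29, 14+20=34, 14+25=4, 14+30=9
14 + H = {4, 9, 14, 19, 24, 29, 34} = 4 + H

14 + H = {4, 9, 14, 19, 24, 29, 34}


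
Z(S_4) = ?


Z(G) = {g ∈ G | gx = xg for all x ∈ G}
S_n is non-abelian for n ≥ 3; Z(S_4) is trivial

Z(S_4) = {e}


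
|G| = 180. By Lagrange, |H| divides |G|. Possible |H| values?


Lagrange's theorem: |H| divides |G|
|G| = 180
Divisors of 180: 1, 2, 3, 4, 5, 6, 9, 10, 12, 15, 18, 20, 30, 36, 45, 60, 90, 180

Possible subgroup orders: {1, 2, 3, 4, 5, 6, 9, 10, 12, 15, 18, 20, 30, 36, 45, 60, 90, 180}


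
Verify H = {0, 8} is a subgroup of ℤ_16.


Subgroup test for H = {0, 8} in (ℤ_16, +):
(1) 0 ∈ H? Yes
(2) Closure: for all a,b ∈ H, (a+b) mod 16 ∈ H? Yes
(3) Inverses: for all a ∈ H, -a mod 16 ∈ H? Yes

Yes, H is a subgroup of ℤ_16


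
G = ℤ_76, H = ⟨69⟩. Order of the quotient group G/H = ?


|⟨69⟩| = n / gcd(69, 76) = 76 / 1 = 76
H is normal (ℤ_76 is abelian).
|G/H| = |G| / |H| = 76 / 76 = 1

|G/H| = 1


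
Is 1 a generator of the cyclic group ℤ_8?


g generates ℤ_n iff gcd(g, n) = 1
gcd(1, 8) = 1
Since gcd = 1, 1 is a generator.

Yes, 1 generates ℤ_8


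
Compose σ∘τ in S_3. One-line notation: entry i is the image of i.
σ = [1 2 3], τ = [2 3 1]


σ∘τ: apply τ first, then σ
1 →τ 2 →σ 2
2 →τ 3 →σ 3
3 →τ 1 →σ 1

σ∘τ = [2 3 1]


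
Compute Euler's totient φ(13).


φ(n) = count of k ∈ {1,...,n} with gcd(k,n)=1
Coprimes to 13: {1, 2, 3, 4, 5, 6, 7, 8, 9, 10, 11, 12}
Count: 12

φ(13) = 12


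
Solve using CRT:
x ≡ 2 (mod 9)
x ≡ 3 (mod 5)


m₁ = 9, m₂ = 5, gcd = 1, so CRT applies. M = m₁·m₂ = 45
Let M₁ = M/m₁ = 5, M₂ = M/m₂ = 9
Find y₁ ≡ M₁⁻¹ (mod m₁): 5⁻¹ ≡ 2 (mod 9)
Find y₂ ≡ M₂⁻¹ (mod m₂): 9⁻¹ ≡ 4 (mod 5)
x = a₁·M₁·y₁ + a₂·M₂·y₂ = 2·5·2 + 3·9·4 = 128
Reduce mod 45: x ≡ 38
Check: 38 mod 9 = 2 ✓, 38 mod 5 = 3 ✓

x ≡ 38 (mod 45)


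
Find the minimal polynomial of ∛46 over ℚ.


∛46 satisfies x³ - 46 = 0, irreducible over ℚ (no rational root; 46 is not a perfect cube)

Minimal polynomial: x³ - 46


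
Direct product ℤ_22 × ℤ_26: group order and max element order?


|ℤ_22 × ℤ_26| = 22 × 26 = 572
Max element order = lcm(22,26) = 286
Cyclic? No (gcd=2)

|ℤ_22×ℤ_26| = 572, max element order = 286


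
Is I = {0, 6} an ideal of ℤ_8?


Check ideal conditions for I = {0, 6} in ℤ_8:
(1) I is an additive subgroup? No
(2) For r ∈ ℤ_8 and a ∈ I: r·a ∈ I? No  [counterexample: r=2, a=6, r·a mod 8 = 4 ∉ I]

No, I is not an ideal of ℤ_8


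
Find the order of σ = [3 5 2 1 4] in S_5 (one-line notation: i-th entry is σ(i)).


Cycle decomposition: (1 3 2 5 4)
Cycle lengths: 5
Order = lcm(5) = 5

ord(σ) = 5


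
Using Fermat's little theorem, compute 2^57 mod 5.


Fermat's little theorem: if p is prime and gcd(a,p)=1, then a^(p-1) ≡ 1 (mod p)
p = 5 is prime, gcd(2,5) = 1
Reduce exponent: 57 mod 4 = 1
So 2^57 ≡ 2^1 (mod 5)
2^1 mod 5 = 2

2^57 ≡ 2 (mod 5)


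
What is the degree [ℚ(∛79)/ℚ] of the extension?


∛79 has minimal polynomial x³ - 79 (irreducible over ℚ since 79 is not a perfect cube)

[ℚ(∛79)/ℚ] = 3


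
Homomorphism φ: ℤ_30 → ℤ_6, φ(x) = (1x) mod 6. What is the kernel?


Kernel = preimage of identity
ker(φ) = {x ∈ ℤ_30 : 1x ≡ 0 (mod 6)}. Since 6 | 30, φ is well-defined. The kernel is the cyclic subgroup ⟨6⟩ of ℤ_30 (order 5), i.e. {0, 6, 12, 18, 24}

ker(φ) = {0, 6, 12, 18, 24}


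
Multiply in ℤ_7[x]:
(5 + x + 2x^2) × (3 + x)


Expand and collect like terms; reduce coefficients mod 7:
x^0: 5·3 = 15 ≡ 1 (mod 7)
x^1: 5·1 + 1·3 = 8 ≡ 1 (mod 7)
x^2: 1·1 + 2·3 = 7 ≡ 0 (mod 7)
x^3: 2·1 = 2 ≡ 2 (mod 7)
Result: 1 + x + 2x^3

f · g = 1 + x + 2x^3


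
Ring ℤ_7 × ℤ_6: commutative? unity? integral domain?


Direct product ring; commutative with unity (1,1); but (1,0)·(0,1) = (0,0) gives zero divisors, so not an integral domain
Commutative: Yes
Integral domain: No
Has unity: Yes

ℤ_7 × ℤ_6: Commutative=Yes, Unity=Yes


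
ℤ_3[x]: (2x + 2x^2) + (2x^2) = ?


Add coefficients mod 3:
x^0: 0 + 0 = 0 (mod 3)
x^1: 2 + 0 = 2 (mod 3)
x^2: 2 + 2 = 1 (mod 3)
Result: 2x + x^2

f + g = 2x + x^2


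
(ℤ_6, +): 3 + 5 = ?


Operation: addition mod 6
3 + 5 = (a + b) mod 6 with a = 3, b = 5

3 + 5 = 2


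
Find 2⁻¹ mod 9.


Use the extended Euclidean algorithm to write 1 = 2·s + 9·t; then s mod 9 is the inverse.
Euclidean algorithm:
  2 = 0·9 + 2
  9 = 4·2 + 1
  2 = 2·1 + 0
gcd(2,9) = 1
Back-substitution gives: 2·(-4) + 9·(1) = 1
So 2⁻¹ ≡ -4 ≡ 5 (mod 9)
Check: 2 × 5 = 10 ≡ 1 (mod 9) ✓

2⁻¹ ≡ 5 (mod 9)


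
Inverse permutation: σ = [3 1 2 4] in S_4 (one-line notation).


To find σ⁻¹, swap domain and range:
σ(1) = 3 → σ⁻¹(3) = 1
σ(2) = 1 → σ⁻¹(1) = 2
σ(3) = 2 → σ⁻¹(2) = 3
σ(4) = 4 → σ⁻¹(4) = 4

σ⁻¹ = [2 3 1 4]


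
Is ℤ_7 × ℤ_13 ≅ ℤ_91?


Comparing ℤ_7 × ℤ_13 and ℤ_91:
gcd(7,13) = 1, so ℤ_7 × ℤ_13 ≅ ℤ_91 (CRT)

Yes, ℤ_7 × ℤ_13 ≅ ℤ_91


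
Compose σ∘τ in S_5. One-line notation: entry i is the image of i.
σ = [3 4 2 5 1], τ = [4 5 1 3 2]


σ∘τ: apply τ first, then σ
1 →τ 4 →σ 5
2 →τ 5 →σ 1
3 →τ 1 →σ 3
4 →τ 3 →σ 2
5 →τ 2 →σ 4

σ∘τ = [5 1 3 2 4]


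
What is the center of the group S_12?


Z(G) = {g ∈ G | gx = xg for all x ∈ G}
S_n is non-abelian for n ≥ 3; Z(S_12) is trivial

Z(S_12) = {e}


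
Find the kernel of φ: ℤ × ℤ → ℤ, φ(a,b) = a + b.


Kernel = preimage of identity
ker(φ) = {(a,b) ∈ ℤ² | a+b = 0} = {(a,-a) | a ∈ ℤ}

ker(φ) = {(a,-a) | a ∈ ℤ}


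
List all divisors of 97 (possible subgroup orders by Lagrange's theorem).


Lagrange's theorem: |H| divides |G|
|G| = 97
Divisors of 97: 1, 97

Possible subgroup orders: {1, 97}


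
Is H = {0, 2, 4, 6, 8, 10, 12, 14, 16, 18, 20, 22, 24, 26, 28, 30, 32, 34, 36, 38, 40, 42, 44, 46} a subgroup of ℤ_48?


Subgroup test for H = {0, 2, 4, 6, 8, 10, 12, 14, 16, 18, 20, 22, 24, 26, 28, 30, 32, 34, 36, 38, 40, 42, 44, 46} in (ℤ_48, +):
(1) 0 ∈ H? Yes
(2) Closure: for all a,b ∈ H, (a+b) mod 48 ∈ H? Yes
(3) Inverses: for all a ∈ H, -a mod 48 ∈ H? Yes

Yes, H is a subgroup of ℤ_48


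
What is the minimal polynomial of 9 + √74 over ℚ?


Let α = 9 + √74. Then α - 9 = √74, so (α - 9)² = 74, giving α² - 18α + 7 = 0. Degree 2 and α ∉ ℚ, so this is the minimal polynomial.

Minimal polynomial: x² - 18x + 7


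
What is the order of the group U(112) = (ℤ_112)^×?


U(n) is the group of units mod n; |U(n)| = φ(n)
|U(112)| = φ(112) = 48

|U(112) = (ℤ_112)^×| = 48


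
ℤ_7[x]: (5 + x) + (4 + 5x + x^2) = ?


Add coefficients mod 7:
x^0: 5 + 4 = 2 (mod 7)
x^1: 1 + 5 = 6 (mod 7)
x^2: 0 + 1 = 1 (mod 7)
Result: 2 + 6x + x^2

f + g = 2 + 6x + x^2


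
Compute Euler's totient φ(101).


Factor n: 101 = 101
φ(n) = n · ∏(1 - 1/p) over distinct primes p | n
φ(101) = 101 · (1 - 1/101) = 100

φ(101) = 100


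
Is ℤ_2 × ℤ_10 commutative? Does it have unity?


Direct product ring; commutative with unity (1,1); but (1,0)·(0,1) = (0,0) gives zero divisors, so not an integral domain
Commutative: Yes
Integral domain: No
Has unity: Yes

ℤ_2 × ℤ_10: Commutative=Yes, Unity=Yes


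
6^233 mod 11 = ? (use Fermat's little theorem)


Fermat's little theorem: if p is prime and gcd(a,p)=1, then a^(p-1) ≡ 1 (mod p)
p = 11 is prime, gcd(6,11) = 1
Reduce exponent: 233 mod 10 = 3
So 6^233 ≡ 6^3 (mod 11)
6^3 mod 11 = 7

6^233 ≡ 7 (mod 11)


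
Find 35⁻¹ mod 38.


Use the extended Euclidean algorithm to write 1 = 35·s + 38·t; then s mod 38 is the inverse.
Euclidean algorithm:
  35 = 0·38 + 35
  38 = 1·35 + 3
  35 = 11·3 + 2
  3 = 1·2 + 1
  2 = 2·1 + 0
gcd(35,38) = 1
Back-substitution gives: 35·(-13) + 38·(12) = 1
So 35⁻¹ ≡ -13 ≡ 25 (mod 38)
Check: 35 × 25 = 875 ≡ 1 (mod 38) ✓

35⁻¹ ≡ 25 (mod 38)


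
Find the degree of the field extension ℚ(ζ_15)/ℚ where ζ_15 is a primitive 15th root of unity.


[ℚ(ζ_n):ℚ] = deg Φ_n(x) = φ(n). Here φ(15) = 8

[ℚ(ζ_15)/ℚ where ζ_15 is a primitive 15th root of unity] = 8


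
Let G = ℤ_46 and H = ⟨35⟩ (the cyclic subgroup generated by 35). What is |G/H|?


|⟨35⟩| = n / gcd(35, 46) = 46 / 1 = 46
H is normal (ℤ_46 is abelian).
|G/H| = |G| / |H| = 46 / 46 = 1

|G/H| = 1


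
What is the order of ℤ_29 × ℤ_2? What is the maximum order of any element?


|ℤ_29 × ℤ_2| = 29 × 2 = 58
Max element order = lcm(29,2) = 58
Cyclic? Yes (gcd=1)

|ℤ_29×ℤ_2| = 58, max element order = 58


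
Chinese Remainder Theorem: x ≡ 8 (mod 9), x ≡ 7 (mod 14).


m₁ = 9, m₂ = 14, gcd = 1, so CRT applies. M = m₁·m₂ = 126
Let M₁ = M/m₁ = 14, M₂ = M/m₂ = 9
Find y₁ ≡ M₁⁻¹ (mod m₁): 14⁻¹ ≡ 2 (mod 9)
Find y₂ ≡ M₂⁻¹ (mod m₂): 9⁻¹ ≡ 11 (mod 14)
x = a₁·M₁·y₁ + a₂·M₂·y₂ = 8·14·2 + 7·9·11 = 917
Reduce mod 126: x ≡ 35
Check: 35 mod 9 = 8 ✓, 35 mod 14 = 7 ✓

x ≡ 35 (mod 126)


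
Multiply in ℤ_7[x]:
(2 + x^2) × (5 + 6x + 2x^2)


Expand and collect like terms; reduce coefficients mod 7:
x^0: 2·5 = 10 ≡ 3 (mod 7)
x^1: 2·6 + 0·5 = 12 ≡ 5 (mod 7)
x^2: 2·2 + 0·6 + 1·5 = 9 ≡ 2 (mod 7)
x^3: 0·2 + 1·6 = 6 ≡ 6 (mod 7)
x^4: 1·2 = 2 ≡ 2 (mod 7)
Result: 3 + 5x + 2x^2 + 6x^3 + 2x^4

f · g = 3 + 5x + 2x^2 + 6x^3 + 2x^4


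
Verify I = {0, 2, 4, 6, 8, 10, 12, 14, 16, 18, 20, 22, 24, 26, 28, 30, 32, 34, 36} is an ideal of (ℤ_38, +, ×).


Check ideal conditions for I = {0, 2, 4, 6, 8, 10, 12, 14, 16, 18, 20, 22, 24, 26, 28, 30, 32, 34, 36} in ℤ_38:
(1) I is an additive subgroup? Yes
(2) For r ∈ ℤ_38 and a ∈ I: r·a ∈ I? Yes

Yes, I is an ideal of ℤ_38


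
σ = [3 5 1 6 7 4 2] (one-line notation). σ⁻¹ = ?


To find σ⁻¹, swap domain and range:
σ(1) = 3 → σ⁻¹(3) = 1
σ(2) = 5 → σ⁻¹(5) = 2
σ(3) = 1 → σ⁻¹(1) = 3
σ(4) = 6 → σ⁻¹(6) = 4
σ(5) = 7 → σ⁻¹(7) = 5
σ(6) = 4 → σ⁻¹(4) = 6
σ(7) = 2 → σ⁻¹(2) = 7

σ⁻¹ = [3 7 1 6 2 4 5]


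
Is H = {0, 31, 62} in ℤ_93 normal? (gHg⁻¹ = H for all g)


H = {0, 31, 62} in ℤ_93
ℤ_93 is abelian; every subgroup of an abelian group is normal

Yes, normal subgroup


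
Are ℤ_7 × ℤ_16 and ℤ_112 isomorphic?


Comparing ℤ_7 × ℤ_16 and ℤ_112:
gcd(7,16) = 1, so ℤ_7 × ℤ_16 ≅ ℤ_112 (CRT)

Yes, ℤ_7 × ℤ_16 ≅ ℤ_112


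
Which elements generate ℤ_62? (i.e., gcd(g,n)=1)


g generates ℤ_n iff gcd(g,n) = 1
Prime factors of 62: 2, 31
Generators are g ∈ {1,...,61} not divisible by any of these primes.
Generators: {1, 3, 5, 7, 9, 11, 13, 15, 17, 19, 21, 23, 25, 27, 29, 33, 35, 37, 39, 41, 43, 45, 47, 49, 51, 53, 55, 57, 59, 61}
Number of generators = φ(62) = 30

Generators of ℤ_62 = {1, 3, 5, 7, 9, 11, 13, 15, 17, 19, 21, 23, 25, 27, 29, 33, 35, 37, 39, 41, 43, 45, 47, 49, 51, 53, 55, 57, 59, 61}


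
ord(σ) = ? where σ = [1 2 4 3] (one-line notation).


Cycle decomposition: (3 4)
Cycle lengths: 2
Order = lcm(2) = 2

ord(σ) = 2


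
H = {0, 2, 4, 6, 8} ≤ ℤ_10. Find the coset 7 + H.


7 + H = {7 + h (mod 10) : h ∈ H}
7+0=7, 7+2=9, 7+4=1, 7+6=3, 7+8=5
7 + H = {1, 3, 5, 7, 9} = 1 + H

7 + H = {1, 3, 5, 7, 9}


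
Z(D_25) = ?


Z(G) = {g ∈ G | gx = xg for all x ∈ G}
For odd n, Z(D_n) = {e}: no nontrivial rotation commutes with all reflections

Z(D_25) = {e}


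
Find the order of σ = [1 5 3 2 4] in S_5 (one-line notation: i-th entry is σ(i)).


Cycle decomposition: (2 5 4)
Cycle lengths: 3
Order = lcm(3) = 3

ord(σ) = 3


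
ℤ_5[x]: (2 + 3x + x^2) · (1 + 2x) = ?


Expand and collect like terms; reduce coefficients mod 5:
x^0: 2·1 = 2 ≡ 2 (mod 5)
x^1: 2·2 + 3·1 = 7 ≡ 2 (mod 5)
x^2: 3·2 + 1·1 = 7 ≡ 2 (mod 5)
x^3: 1·2 = 2 ≡ 2 (mod 5)
Result: 2 + 2x + 2x^2 + 2x^3

f · g = 2 + 2x + 2x^2 + 2x^3


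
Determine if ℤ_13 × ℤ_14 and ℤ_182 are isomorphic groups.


Comparing ℤ_13 × ℤ_14 and ℤ_182:
gcd(13,14) = 1, so ℤ_13 × ℤ_14 ≅ ℤ_182 (CRT)

Yes, ℤ_13 × ℤ_14 ≅ ℤ_182


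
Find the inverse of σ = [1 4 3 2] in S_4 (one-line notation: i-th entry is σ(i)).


To find σ⁻¹, swap domain and range:
σ(1) = 1 → σ⁻¹(1) = 1
σ(2) = 4 → σ⁻¹(4) = 2
σ(3) = 3 → σ⁻¹(3) = 3
σ(4) = 2 → σ⁻¹(2) = 4

σ⁻¹ = [1 4 3 2]


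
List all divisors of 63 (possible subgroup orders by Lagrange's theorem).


Lagrange's theorem: |H| divides |G|
|G| = 63
Divisors of 63: 1, 3, 7, 9, 21, 63

Possible subgroup orders: {1, 3, 7, 9, 21, 63}


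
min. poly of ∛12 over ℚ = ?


∛12 satisfies x³ - 12 = 0, irreducible over ℚ (no rational root; 12 is not a perfect cube)

Minimal polynomial: x³ - 12


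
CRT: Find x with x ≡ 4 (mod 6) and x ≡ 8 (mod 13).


m₁ = 6, m₂ = 13, gcd = 1, so CRT applies. M = m₁·m₂ = 78
Let M₁ = M/m₁ = 13, M₂ = M/m₂ = 6
Find y₁ ≡ M₁⁻¹ (mod m₁): 13⁻¹ ≡ 1 (mod 6)
Find y₂ ≡ M₂⁻¹ (mod m₂): 6⁻¹ ≡ 11 (mod 13)
x = a₁·M₁·y₁ + a₂·M₂·y₂ = 4·13·1 + 8·6·11 = 580
Reduce mod 78: x ≡ 34
Check: 34 mod 6 = 4 ✓, 34 mod 13 = 8 ✓

x ≡ 34 (mod 78)


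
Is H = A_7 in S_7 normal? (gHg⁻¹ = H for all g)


H = A_7 in S_7
A_7 has index 2 in S_7, and every subgroup of index 2 is normal

Yes, normal subgroup


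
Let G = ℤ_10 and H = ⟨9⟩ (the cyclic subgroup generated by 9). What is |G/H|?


|⟨9⟩| = n / gcd(9, 10) = 10 / 1 = 10
H is normal (ℤ_10 is abelian).
|G/H| = |G| / |H| = 10 / 10 = 1

|G/H| = 1


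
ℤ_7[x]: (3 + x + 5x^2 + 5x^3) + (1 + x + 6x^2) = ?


Add coefficients mod 7:
x^0: 3 + 1 = 4 (mod 7)
x^1: 1 + 1 = 2 (mod 7)
x^2: 5 + 6 = 4 (mod 7)
x^3: 5 + 0 = 5 (mod 7)
Result: 4 + 2x + 4x^2 + 5x^3

f + g = 4 + 2x + 4x^2 + 5x^3


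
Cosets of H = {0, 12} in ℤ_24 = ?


H = {0, 12}, |H| = 2
Number of cosets = |G|/|H| = 24/2 = 12
0 + H = {0, 12}
1 + H = {1, 13}
2 + H = {2, 14}
3 + H = {3, 15}
4 + H = {4, 16}
5 + H = {5, 17}
6 + H = {6, 18}
7 + H = {7, 19}
8 + H = {8, 20}
9 + H = {9, 21}
10 + H = {10, 22}
11 + H = {11, 23}

Cosets: 0+H={0,12}; 1+H={1,13}; 2+H={2,14}; 3+H={3,15}; 4+H={4,16}; 5+H={5,17}; 6+H={6,18}; 7+H={7,19}; 8+H={8,20}; 9+H={9,21}; 10+H={10,22}; 11+H={11,23}


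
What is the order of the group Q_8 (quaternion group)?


Q_8 = {±1, ±i, ±j, ±k}
|Q_8| = 8

|Q_8 (quaternion group)| = 8


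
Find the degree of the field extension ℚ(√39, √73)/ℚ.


[ℚ(√39,√73):ℚ] = [ℚ(√39,√73):ℚ(√39)]·[ℚ(√39):ℚ] = 2·2 = 4

[ℚ(√39, √73)/ℚ] = 4


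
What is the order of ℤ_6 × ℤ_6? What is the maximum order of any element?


|ℤ_6 × ℤ_6| = 6 × 6 = 36
Max element order = lcm(6,6) = 6
Cyclic? No (gcd=6)

|ℤ_6×ℤ_6| = 36, max element order = 6


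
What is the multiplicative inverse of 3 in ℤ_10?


Use the extended Euclidean algorithm to write 1 = 3·s + 10·t; then s mod 10 is the inverse.
Euclidean algorithm:
  3 = 0·10 + 3
  10 = 3·3 + 1
  3 = 3·1 + 0
gcd(3,10) = 1
Back-substitution gives: 3·(-3) + 10·(1) = 1
So 3⁻¹ ≡ -3 ≡ 7 (mod 10)
Check: 3 × 7 = 21 ≡ 1 (mod 10) ✓

3⁻¹ ≡ 7 (mod 10)


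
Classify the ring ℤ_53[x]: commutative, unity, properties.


ℤ_53 is a field (n prime), so ℤ_53[x] is a commutative integral domain with unity
Commutative: Yes
Integral domain: Yes
Has unity: Yes

ℤ_53[x]: Commutative=Yes, Unity=Yes


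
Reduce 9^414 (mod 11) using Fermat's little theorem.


Fermat's little theorem: if p is prime and gcd(a,p)=1, then a^(p-1) ≡ 1 (mod p)
p = 11 is prime, gcd(9,11) = 1
Reduce exponent: 414 mod 10 = 4
So 9^414 ≡ 9^4 (mod 11)
9^4 mod 11 = 5

9^414 ≡ 5 (mod 11)


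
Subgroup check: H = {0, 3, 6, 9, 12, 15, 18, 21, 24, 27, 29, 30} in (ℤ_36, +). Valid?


Subgroup test for H = {0, 3, 6, 9, 12, 15, 18, 21, 24, 27, 29, 30} in (ℤ_36, +):
(1) 0 ∈ H? Yes
(2) Closure: for all a,b ∈ H, (a+b) mod 36 ∈ H? No  [counterexample: 3 + 29 = 32 ∉ H]
(3) Inverses: for all a ∈ H, -a mod 36 ∈ H? No

No, H is not a subgroup of ℤ_36


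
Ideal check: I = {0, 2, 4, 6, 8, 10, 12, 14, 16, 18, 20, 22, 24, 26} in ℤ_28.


Check ideal conditions for I = {0, 2, 4, 6, 8, 10, 12, 14, 16, 18, 20, 22, 24, 26} in ℤ_28:
(1) I is an additive subgroup? Yes
(2) For r ∈ ℤ_28 and a ∈ I: r·a ∈ I? Yes

Yes, I is an ideal of ℤ_28


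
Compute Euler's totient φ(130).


Factor n: 130 = 2 × 5 × 13
φ(n) = n · ∏(1 - 1/p) over distinct primes p | n
φ(130) = 130 · (1 - 1/2) · (1 - 1/5) · (1 - 1/13) = 48

φ(130) = 48


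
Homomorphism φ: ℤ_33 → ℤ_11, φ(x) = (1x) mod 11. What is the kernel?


Kernel = preimage of identity
ker(φ) = {x ∈ ℤ_33 : 1x ≡ 0 (mod 11)}. Since 11 | 33, φ is well-defined. The kernel is the cyclic subgroup ⟨11⟩ of ℤ_33 (order 3), i.e. {0, 11, 22}

ker(φ) = {0, 11, 22}


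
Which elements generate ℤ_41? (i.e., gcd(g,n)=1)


g generates ℤ_n iff gcd(g,n) = 1
Prime factors of 41: 41
Generators are g ∈ {1,...,40} not divisible by any of these primes.
Generators: {1, 2, 3, 4, 5, 6, 7, 8, 9, 10, 11, 12, 13, 14, 15, 16, 17, 18, 19, 20, 21, 22, 23, 24, 25, 26, 27, 28, 29, 30, 31, 32, 33, 34, 35, 36, 37, 38, 39, 40}
Number of generators = φ(41) = 40

Generators of ℤ_41 = {1, 2, 3, 4, 5, 6, 7, 8, 9, 10, 11, 12, 13, 14, 15, 16, 17, 18, 19, 20, 21, 22, 23, 24, 25, 26, 27, 28, 29, 30, 31, 32, 33, 34, 35, 36, 37, 38, 39, 40}


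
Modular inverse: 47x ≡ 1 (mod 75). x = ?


Use the extended Euclidean algorithm to write 1 = 47·s + 75·t; then s mod 75 is the inverse.
Euclidean algorithm:
  47 = 0·75 + 47
  75 = 1·47 + 28
  47 = 1·28 + 19
  28 = 1·19 + 9
  19 = 2·9 + 1
  9 = 9·1 + 0
gcd(47,75) = 1
Back-substitution gives: 47·(8) + 75·(-5) = 1
So 47⁻¹ ≡ 8 ≡ 8 (mod 75)
Check: 47 × 8 = 376 ≡ 1 (mod 75) ✓

47⁻¹ ≡ 8 (mod 75)


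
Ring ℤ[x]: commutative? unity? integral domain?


Polynomial ring over ℤ (an integral domain) is a commutative integral domain with unity 1
Commutative: Yes
Integral domain: Yes
Has unity: Yes

ℤ[x]: Commutative=Yes, Unity=Yes


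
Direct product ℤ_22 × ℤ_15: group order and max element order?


|ℤ_22 × ℤ_15| = 22 × 15 = 330
Max element order = lcm(22,15) = 330
Cyclic? Yes (gcd=1)

|ℤ_22×ℤ_15| = 330, max element order = 330


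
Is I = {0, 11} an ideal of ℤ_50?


Check ideal conditions for I = {0, 11} in ℤ_50:
(1) I is an additive subgroup? No
(2) For r ∈ ℤ_50 and a ∈ I: r·a ∈ I? No  [counterexample: r=2, a=11, r·a mod 50 = 22 ∉ I]

No, I is not an ideal of ℤ_50


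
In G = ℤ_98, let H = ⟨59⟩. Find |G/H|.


|⟨59⟩| = n / gcd(59, 98) = 98 / 1 = 98
H is normal (ℤ_98 is abelian).
|G/H| = |G| / |H| = 98 / 98 = 1

|G/H| = 1


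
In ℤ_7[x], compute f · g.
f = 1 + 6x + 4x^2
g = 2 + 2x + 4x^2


Expand and collect like terms; reduce coefficients mod 7:
x^0: 1·2 = 2 ≡ 2 (mod 7)
x^1: 1·2 + 6·2 = 14 ≡ 0 (mod 7)
x^2: 1·4 + 6·2 + 4·2 = 24 ≡ 3 (mod 7)
x^3: 6·4 + 4·2 = 32 ≡ 4 (mod 7)
x^4: 4·4 = 16 ≡ 2 (mod 7)
Result: 2 + 3x^2 + 4x^3 + 2x^4

f · g = 2 + 3x^2 + 4x^3 + 2x^4


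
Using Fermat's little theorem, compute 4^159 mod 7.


Fermat's little theorem: if p is prime and gcd(a,p)=1, then a^(p-1) ≡ 1 (mod p)
p = 7 is prime, gcd(4,7) = 1
Reduce exponent: 159 mod 6 = 3
So 4^159 ≡ 4^3 (mod 7)
4^3 mod 7 = 1

4^159 ≡ 1 (mod 7)


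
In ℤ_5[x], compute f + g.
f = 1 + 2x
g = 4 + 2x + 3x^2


Add coefficients mod 5:
x^0: 1 + 4 = 0 (mod 5)
x^1: 2 + 2 = 4 (mod 5)
x^2: 0 + 3 = 3 (mod 5)
Result: 4x + 3x^2

f + g = 4x + 3x^2


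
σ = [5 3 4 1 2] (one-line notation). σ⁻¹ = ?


To find σ⁻¹, swap domain and range:
σ(1) = 5 → σ⁻¹(5) = 1
σ(2) = 3 → σ⁻¹(3) = 2
σ(3) = 4 → σ⁻¹(4) = 3
σ(4) = 1 → σ⁻¹(1) = 4
σ(5) = 2 → σ⁻¹(2) = 5

σ⁻¹ = [4 5 2 3 1]


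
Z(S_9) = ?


Z(G) = {g ∈ G | gx = xg for all x ∈ G}
S_n is non-abelian for n ≥ 3; Z(S_9) is trivial

Z(S_9) = {e}


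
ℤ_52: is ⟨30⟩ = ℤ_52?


g generates ℤ_n iff gcd(g, n) = 1
gcd(30, 52) = 2
Since gcd = 2 ≠ 1, ⟨30⟩ has order 26 < 52, so 30 is not a generator.

No, 30 does not generate ℤ_52


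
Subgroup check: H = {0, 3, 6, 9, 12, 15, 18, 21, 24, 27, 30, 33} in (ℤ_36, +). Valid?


Subgroup test for H = {0, 3, 6, 9, 12, 15, 18, 21, 24, 27, 30, 33} in (ℤ_36, +):
(1) 0 ∈ H? Yes
(2) Closure: for all a,b ∈ H, (a+b) mod 36 ∈ H? Yes
(3) Inverses: for all a ∈ H, -a mod 36 ∈ H? Yes

Yes, H is a subgroup of ℤ_36


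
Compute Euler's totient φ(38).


Factor n: 38 = 2 × 19
φ(n) = n · ∏(1 - 1/p) over distinct primes p | n
φ(38) = 38 · (1 - 1/2) · (1 - 1/19) = 18

φ(38) = 18


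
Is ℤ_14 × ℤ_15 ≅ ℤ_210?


Comparing ℤ_14 × ℤ_15 and ℤ_210:
gcd(14,15) = 1, so ℤ_14 × ℤ_15 ≅ ℤ_210 (CRT)

Yes, ℤ_14 × ℤ_15 ≅ ℤ_210


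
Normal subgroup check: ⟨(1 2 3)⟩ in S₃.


H = ⟨(1 2 3)⟩ in S₃
⟨(1 2 3)⟩ has order 3 and index 2 in S₃; index-2 subgroups are normal

Yes, normal subgroup


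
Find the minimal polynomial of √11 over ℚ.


√11 satisfies x² - 11 = 0, irreducible over ℚ since 11 is squarefree

Minimal polynomial: x² - 11


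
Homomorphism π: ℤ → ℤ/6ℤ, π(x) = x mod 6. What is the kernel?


Kernel = preimage of identity
ker(π) = multiples of 6 = 6ℤ

ker(π) = 6ℤ


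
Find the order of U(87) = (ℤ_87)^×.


U(n) is the group of units mod n; |U(n)| = φ(n)
|U(87)| = φ(87) = 56

|U(87) = (ℤ_87)^×| = 56


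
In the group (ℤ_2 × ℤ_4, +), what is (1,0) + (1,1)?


Operation: componentwise addition mod (2, 4)
(1,0) + (1,1) = ((a₁+b₁) mod 2, (a₂+b₂) mod 4) with a = (1,0), b = (1,1)

(1,0) + (1,1) = (0,1)


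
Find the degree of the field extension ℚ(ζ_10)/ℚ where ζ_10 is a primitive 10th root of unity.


[ℚ(ζ_n):ℚ] = deg Φ_n(x) = φ(n). Here φ(10) = 4

[ℚ(ζ_10)/ℚ where ζ_10 is a primitive 10th root of unity] = 4


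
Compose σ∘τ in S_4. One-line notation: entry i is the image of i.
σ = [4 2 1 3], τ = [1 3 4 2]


σ∘τ: apply τ first, then σ
1 →τ 1 →σ 4
2 →τ 3 →σ 1
3 →τ 4 →σ 3
4 →τ 2 →σ 2

σ∘τ = [4 1 3 2]


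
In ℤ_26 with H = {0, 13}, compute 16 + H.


16 + H = {16 + h (mod 26) : h ∈ H}
16+0=16, 16+13=3
16 + H = {3, 16} = 3 + H

16 + H = {3, 16}


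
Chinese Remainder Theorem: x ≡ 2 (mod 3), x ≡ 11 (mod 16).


m₁ = 3, m₂ = 16, gcd = 1, so CRT applies. M = m₁·m₂ = 48
Let M₁ = M/m₁ = 16, M₂ = M/m₂ = 3
Find y₁ ≡ M₁⁻¹ (mod m₁): 16⁻¹ ≡ 1 (mod 3)
Find y₂ ≡ M₂⁻¹ (mod m₂): 3⁻¹ ≡ 11 (mod 16)
x = a₁·M₁·y₁ + a₂·M₂·y₂ = 2·16·1 + 11·3·11 = 395
Reduce mod 48: x ≡ 11
Check: 11 mod 3 = 2 ✓, 11 mod 16 = 11 ✓

x ≡ 11 (mod 48)


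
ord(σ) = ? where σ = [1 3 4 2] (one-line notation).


Cycle decomposition: (2 3 4)
Cycle lengths: 3
Order = lcm(3) = 3

ord(σ) = 3


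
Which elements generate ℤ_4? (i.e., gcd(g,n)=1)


g generates ℤ_n iff gcd(g,n) = 1
Checking each g ∈ {1,...,3}:
gcd(1,4) = 1
gcd(2,4) = 2
gcd(3,4) = 1
Generators: {1, 3}
Number of generators = φ(4) = 2

Generators of ℤ_4 = {1, 3}


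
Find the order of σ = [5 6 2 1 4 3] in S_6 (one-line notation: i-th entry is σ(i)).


Cycle decomposition: (1 5 4) (2 6 3)
Cycle lengths: 3, 3
Order = lcm(3, 3) = 3

ord(σ) = 3


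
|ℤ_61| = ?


ℤ_n has n elements.

|ℤ_61| = 61


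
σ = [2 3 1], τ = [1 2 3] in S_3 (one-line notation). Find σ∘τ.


σ∘τ: apply τ first, then σ
1 →τ 1 →σ 2
2 →τ 2 →σ 3
3 →τ 3 →σ 1

σ∘τ = [2 3 1]


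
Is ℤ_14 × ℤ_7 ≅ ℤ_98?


Comparing ℤ_14 × ℤ_7 and ℤ_98:
gcd(14,7) = 7 ≠ 1. Max element order in ℤ_14×ℤ_7 is lcm(14,7) = 14 < 98, so it has no element of order 98

No, ℤ_14 × ℤ_7 ≇ ℤ_98


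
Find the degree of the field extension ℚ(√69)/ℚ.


√69 has minimal polynomial x² - 69 (irreducible over ℚ since 69 is squarefree)

[ℚ(√69)/ℚ] = 2


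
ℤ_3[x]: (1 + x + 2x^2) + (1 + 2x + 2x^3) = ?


Add coefficients mod 3:
x^0: 1 + 1 = 2 (mod 3)
x^1: 1 + 2 = 0 (mod 3)
x^2: 2 + 0 = 2 (mod 3)
x^3: 0 + 2 = 2 (mod 3)
Result: 2 + 2x^2 + 2x^3

f + g = 2 + 2x^2 + 2x^3


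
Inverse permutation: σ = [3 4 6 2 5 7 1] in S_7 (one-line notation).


To find σ⁻¹, swap domain and range:
σ(1) = 3 → σ⁻¹(3) = 1
σ(2) = 4 → σ⁻¹(4) = 2
σ(3) = 6 → σ⁻¹(6) = 3
σ(4) = 2 → σ⁻¹(2) = 4
σ(5) = 5 → σ⁻¹(5) = 5
σ(6) = 7 → σ⁻¹(7) = 6
σ(7) = 1 → σ⁻¹(1) = 7

σ⁻¹ = [7 4 1 2 5 3 6]


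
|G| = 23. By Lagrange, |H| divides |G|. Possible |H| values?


Lagrange's theorem: |H| divides |G|
|G| = 23
Divisors of 23: 1, 23

Possible subgroup orders: {1, 23}


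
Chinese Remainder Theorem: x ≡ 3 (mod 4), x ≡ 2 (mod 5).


m₁ = 4, m₂ = 5, gcd = 1, so CRT applies. M = m₁·m₂ = 20
Let M₁ = M/m₁ = 5, M₂ = M/m₂ = 4
Find y₁ ≡ M₁⁻¹ (mod m₁): 5⁻¹ ≡ 1 (mod 4)
Find y₂ ≡ M₂⁻¹ (mod m₂): 4⁻¹ ≡ 4 (mod 5)
x = a₁·M₁·y₁ + a₂·M₂·y₂ = 3·5·1 + 2·4·4 = 47
Reduce mod 20: x ≡ 7
Check: 7 mod 4 = 3 ✓, 7 mod 5 = 2 ✓

x ≡ 7 (mod 20)


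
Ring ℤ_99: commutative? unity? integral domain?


ℤ_99 is a commutative ring with unity 1; 99 = 3×33 is composite, so 3·33 ≡ 0 gives zero divisors (not an integral domain)
Commutative: Yes
Integral domain: No
Has unity: Yes

ℤ_99: Commutative=Yes, Unity=Yes


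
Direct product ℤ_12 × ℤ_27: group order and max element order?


|ℤ_12 × ℤ_27| = 12 × 27 = 324
Max element order = lcm(12,27) = 108
Cyclic? No (gcd=3)

|ℤ_12×ℤ_27| = 324, max element order = 108


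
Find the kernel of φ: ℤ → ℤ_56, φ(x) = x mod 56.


Kernel = preimage of identity
ker(φ) = {x ∈ ℤ : x ≡ 0 (mod 56)} = 56ℤ = {0, ±56, ±112, ...}

ker(φ) = 56ℤ


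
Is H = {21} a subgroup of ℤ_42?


Subgroup test for H = {21} in (ℤ_42, +):
(1) 0 ∈ H? No
(2) Closure: for all a,b ∈ H, (a+b) mod 42 ∈ H? No  [counterexample: 21 + 21 = 0 ∉ H]
(3) Inverses: for all a ∈ H, -a mod 42 ∈ H? Yes

No, H is not a subgroup of ℤ_42


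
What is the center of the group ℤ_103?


Z(G) = {g ∈ G | gx = xg for all x ∈ G}
ℤ_103 is abelian, so Z(G) = G

Z(ℤ_103) = ℤ_103


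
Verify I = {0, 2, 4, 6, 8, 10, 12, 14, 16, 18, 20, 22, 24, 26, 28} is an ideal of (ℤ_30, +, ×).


Check ideal conditions for I = {0, 2, 4, 6, 8, 10, 12, 14, 16, 18, 20, 22, 24, 26, 28} in ℤ_30:
(1) I is an additive subgroup? Yes
(2) For r ∈ ℤ_30 and a ∈ I: r·a ∈ I? Yes

Yes, I is an ideal of ℤ_30


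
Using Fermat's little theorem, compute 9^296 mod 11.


Fermat's little theorem: if p is prime and gcd(a,p)=1, then a^(p-1) ≡ 1 (mod p)
p = 11 is prime, gcd(9,11) = 1
Reduce exponent: 296 mod 10 = 6
So 9^296 ≡ 9^6 (mod 11)
9^6 mod 11 = 9

9^296 ≡ 9 (mod 11)


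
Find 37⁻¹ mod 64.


Use the extended Euclidean algorithm to write 1 = 37·s + 64·t; then s mod 64 is the inverse.
Euclidean algorithm:
  37 = 0·64 + 37
  64 = 1·37 + 27
  37 = 1·27 + 10
  27 = 2·10 + 7
  10 = 1·7 + 3
  7 = 2·3 + 1
  3 = 3·1 + 0
gcd(37,64) = 1
Back-substitution gives: 37·(-19) + 64·(11) = 1
So 37⁻¹ ≡ -19 ≡ 45 (mod 64)
Check: 37 × 45 = 1665 ≡ 1 (mod 64) ✓

37⁻¹ ≡ 45 (mod 64)


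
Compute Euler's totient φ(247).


Factor n: 247 = 13 × 19
φ(n) = n · ∏(1 - 1/p) over distinct primes p | n
φ(247) = 247 · (1 - 1/13) · (1 - 1/19) = 216

φ(247) = 216


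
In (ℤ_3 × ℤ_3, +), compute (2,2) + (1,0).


Operation: componentwise addition mod (3, 3)
(2,2) + (1,0) = ((a₁+b₁) mod 3, (a₂+b₂) mod 3) with a = (2,2), b = (1,0)

(2,2) + (1,0) = (0,2)


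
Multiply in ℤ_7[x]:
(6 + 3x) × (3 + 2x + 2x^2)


Expand and collect like terms; reduce coefficients mod 7:
x^0: 6·3 = 18 ≡ 4 (mod 7)
x^1: 6·2 + 3·3 = 21 ≡ 0 (mod 7)
x^2: 6·2 + 3·2 = 18 ≡ 4 (mod 7)
x^3: 3·2 = 6 ≡ 6 (mod 7)
Result: 4 + 4x^2 + 6x^3

f · g = 4 + 4x^2 + 6x^3


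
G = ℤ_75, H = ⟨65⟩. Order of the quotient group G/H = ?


|⟨65⟩| = n / gcd(65, 75) = 75 / 5 = 15
H is normal (ℤ_75 is abelian).
|G/H| = |G| / |H| = 75 / 15 = 5

|G/H| = 5


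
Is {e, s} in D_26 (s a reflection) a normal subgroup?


H = {e, s} in D_26 (s a reflection)
r·s·r⁻¹ = sr⁻² ≠ s for n ≥ 3, so {e, s} is not closed under conjugation

No, not a normal subgroup


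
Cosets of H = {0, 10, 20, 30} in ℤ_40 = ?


H = {0, 10, 20, 30}, |H| = 4
Number of cosets = |G|/|H| = 40/4 = 10
0 + H = {0, 10, 20, 30}
1 + H = {1, 11, 21, 31}
2 + H = {2, 12, 22, 32}
3 + H = {3, 13, 23, 33}
4 + H = {4, 14, 24, 34}
5 + H = {5, 15, 25, 35}
6 + H = {6, 16, 26, 36}
7 + H = {7, 17, 27, 37}
8 + H = {8, 18, 28, 38}
9 + H = {9, 19, 29, 39}

Cosets: 0+H={0,10,20,30}; 1+H={1,11,21,31}; 2+H={2,12,22,32}; 3+H={3,13,23,33}; 4+H={4,14,24,34}; 5+H={5,15,25,35}; 6+H={6,16,26,36}; 7+H={7,17,27,37}; 8+H={8,18,28,38}; 9+H={9,19,29,39}


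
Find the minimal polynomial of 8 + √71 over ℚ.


Let α = 8 + √71. Then α - 8 = √71, so (α - 8)² = 71, giving α² - 16α - 7 = 0. Degree 2 and α ∉ ℚ, so this is the minimal polynomial.

Minimal polynomial: x² - 16x - 7


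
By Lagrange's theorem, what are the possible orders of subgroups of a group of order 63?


Lagrange's theorem: |H| divides |G|
|G| = 63
Divisors of 63: 1, 3, 7, 9, 21, 63

Possible subgroup orders: {1, 3, 7, 9, 21, 63}


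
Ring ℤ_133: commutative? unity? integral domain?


ℤ_133 is a commutative ring with unity 1; 133 = 7×19 is composite, so 7·19 ≡ 0 gives zero divisors (not an integral domain)
Commutative: Yes
Integral domain: No
Has unity: Yes

ℤ_133: Commutative=Yes, Unity=Yes


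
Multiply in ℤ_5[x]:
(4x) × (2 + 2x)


Expand and collect like terms; reduce coefficients mod 5:
x^0: 0·2 = 0 ≡ 0 (mod 5)
x^1: 0·2 + 4·2 = 8 ≡ 3 (mod 5)
x^2: 4·2 = 8 ≡ 3 (mod 5)
Result: 3x + 3x^2

f · g = 3x + 3x^2


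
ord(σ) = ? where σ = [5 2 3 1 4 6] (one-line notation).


Cycle decomposition: (1 5 4)
Cycle lengths: 3
Order = lcm(3) = 3

ord(σ) = 3


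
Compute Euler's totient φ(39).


Factor n: 39 = 3 × 13
φ(n) = n · ∏(1 - 1/p) over distinct primes p | n
φ(39) = 39 · (1 - 1/3) · (1 - 1/13) = 24

φ(39) = 24


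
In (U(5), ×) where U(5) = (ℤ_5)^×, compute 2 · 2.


Operation: multiplication mod 5
2 · 2 = (a × b) mod 5 with a = 2, b = 2

2 · 2 = 4


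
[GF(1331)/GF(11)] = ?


GF(1331) = GF(11^3), so the extension degree is 3

[GF(1331)/GF(11)] = 3


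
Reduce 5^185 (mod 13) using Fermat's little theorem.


Fermat's little theorem: if p is prime and gcd(a,p)=1, then a^(p-1) ≡ 1 (mod p)
p = 13 is prime, gcd(5,13) = 1
Reduce exponent: 185 mod 12 = 5
So 5^185 ≡ 5^5 (mod 13)
5^5 mod 13 = 5

5^185 ≡ 5 (mod 13)


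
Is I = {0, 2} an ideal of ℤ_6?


Check ideal conditions for I = {0, 2} in ℤ_6:
(1) I is an additive subgroup? No
(2) For r ∈ ℤ_6 and a ∈ I: r·a ∈ I? No  [counterexample: r=2, a=2, r·a mod 6 = 4 ∉ I]

No, I is not an ideal of ℤ_6


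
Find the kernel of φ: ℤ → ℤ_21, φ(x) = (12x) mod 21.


Kernel = preimage of identity
ker(φ) = {x ∈ ℤ : 12x ≡ 0 (mod 21)}. gcd(12,21) = 3, so 12x ≡ 0 (mod 21) ⟺ x ≡ 0 (mod 21/3 = 7). Hence ker(φ) = 7ℤ

ker(φ) = 7ℤ


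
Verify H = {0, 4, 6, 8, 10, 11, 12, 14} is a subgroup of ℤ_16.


Subgroup test for H = {0, 4, 6, 8, 10, 11, 12, 14} in (ℤ_16, +):
(1) 0 ∈ H? Yes
(2) Closure: for all a,b ∈ H, (a+b) mod 16 ∈ H? No  [counterexample: 4 + 11 = 15 ∉ H]
(3) Inverses: for all a ∈ H, -a mod 16 ∈ H? No

No, H is not a subgroup of ℤ_16


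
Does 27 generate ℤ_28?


g generates ℤ_n iff gcd(g, n) = 1
gcd(27, 28) = 1
Since gcd = 1, 27 is a generator.

Yes, 27 generates ℤ_28


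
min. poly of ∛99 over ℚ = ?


∛99 satisfies x³ - 99 = 0, irreducible over ℚ (no rational root; 99 is not a perfect cube)

Minimal polynomial: x³ - 99


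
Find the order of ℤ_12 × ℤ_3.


|A × B| = |A| · |B|
|ℤ_12 × ℤ_3| = 12 × 3 = 36

|ℤ_12 × ℤ_3| = 36


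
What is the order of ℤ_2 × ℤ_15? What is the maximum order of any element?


|ℤ_2 × ℤ_15| = 2 × 15 = 30
Max element order = lcm(2,15) = 30
Cyclic? Yes (gcd=1)

|ℤ_2×ℤ_15| = 30, max element order = 30


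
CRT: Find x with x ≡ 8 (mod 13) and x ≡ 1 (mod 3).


m₁ = 13, m₂ = 3, gcd = 1, so CRT applies. M = m₁·m₂ = 39
Let M₁ = M/m₁ = 3, M₂ = M/m₂ = 13
Find y₁ ≡ M₁⁻¹ (mod m₁): 3⁻¹ ≡ 9 (mod 13)
Find y₂ ≡ M₂⁻¹ (mod m₂): 13⁻¹ ≡ 1 (mod 3)
x = a₁·M₁·y₁ + a₂·M₂·y₂ = 8·3·9 + 1·13·1 = 229
Reduce mod 39: x ≡ 34
Check: 34 mod 13 = 8 ✓, 34 mod 3 = 1 ✓

x ≡ 34 (mod 39)


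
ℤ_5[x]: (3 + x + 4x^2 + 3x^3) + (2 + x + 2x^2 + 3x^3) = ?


Add coefficients mod 5:
x^0: 3 + 2 = 0 (mod 5)
x^1: 1 + 1 = 2 (mod 5)
x^2: 4 + 2 = 1 (mod 5)
x^3: 3 + 3 = 1 (mod 5)
Result: 2x + x^2 + x^3

f + g = 2x + x^2 + x^3


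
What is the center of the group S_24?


Z(G) = {g ∈ G | gx = xg for all x ∈ G}
S_n is non-abelian for n ≥ 3; Z(S_24) is trivial

Z(S_24) = {e}


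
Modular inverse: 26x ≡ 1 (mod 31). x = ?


Use the extended Euclidean algorithm to write 1 = 26·s + 31·t; then s mod 31 is the inverse.
Euclidean algorithm:
  26 = 0·31 + 26
  31 = 1·26 + 5
  26 = 5·5 + 1
  5 = 5·1 + 0
gcd(26,31) = 1
Back-substitution gives: 26·(6) + 31·(-5) = 1
So 26⁻¹ ≡ 6 ≡ 6 (mod 31)
Check: 26 × 6 = 156 ≡ 1 (mod 31) ✓

26⁻¹ ≡ 6 (mod 31)


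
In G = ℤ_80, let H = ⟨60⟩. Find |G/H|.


|⟨60⟩| = n / gcd(60, 80) = 80 / 20 = 4
H is normal (ℤ_80 is abelian).
|G/H| = |G| / |H| = 80 / 4 = 20

|G/H| = 20


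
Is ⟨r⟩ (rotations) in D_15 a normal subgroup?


H = ⟨r⟩ (rotations) in D_15
The rotation subgroup ⟨r⟩ has index 2 in D_15, so it is normal

Yes, normal subgroup


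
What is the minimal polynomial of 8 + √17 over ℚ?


Let α = 8 + √17. Then α - 8 = √17, so (α - 8)² = 17, giving α² - 16α + 47 = 0. Degree 2 and α ∉ ℚ, so this is the minimal polynomial.

Minimal polynomial: x² - 16x + 47


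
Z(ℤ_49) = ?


Z(G) = {g ∈ G | gx = xg for all x ∈ G}
ℤ_49 is abelian, so Z(G) = G

Z(ℤ_49) = ℤ_49


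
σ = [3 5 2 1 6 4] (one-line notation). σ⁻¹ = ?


To find σ⁻¹, swap domain and range:
σ(1) = 3 → σ⁻¹(3) = 1
σ(2) = 5 → σ⁻¹(5) = 2
σ(3) = 2 → σ⁻¹(2) = 3
σ(4) = 1 → σ⁻¹(1) = 4
σ(5) = 6 → σ⁻¹(6) = 5
σ(6) = 4 → σ⁻¹(4) = 6

σ⁻¹ = [4 3 1 6 2 5]


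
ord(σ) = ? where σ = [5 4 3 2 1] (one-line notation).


Cycle decomposition: (1 5) (2 4)
Cycle lengths: 2, 2
Order = lcm(2, 2) = 2

ord(σ) = 2


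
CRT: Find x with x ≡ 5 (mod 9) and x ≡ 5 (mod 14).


m₁ = 9, m₂ = 14, gcd = 1, so CRT applies. M = m₁·m₂ = 126
Let M₁ = M/m₁ = 14, M₂ = M/m₂ = 9
Find y₁ ≡ M₁⁻¹ (mod m₁): 14⁻¹ ≡ 2 (mod 9)
Find y₂ ≡ M₂⁻¹ (mod m₂): 9⁻¹ ≡ 11 (mod 14)
x = a₁·M₁·y₁ + a₂·M₂·y₂ = 5·14·2 + 5·9·11 = 635
Reduce mod 126: x ≡ 5
Check: 5 mod 9 = 5 ✓, 5 mod 14 = 5 ✓

x ≡ 5 (mod 126)


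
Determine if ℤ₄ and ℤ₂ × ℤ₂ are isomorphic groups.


Comparing ℤ₄ and ℤ₂ × ℤ₂:
ℤ₄ has an element of order 4; ℤ₂×ℤ₂ has exponent 2

No, ℤ₄ ≇ ℤ₂ × ℤ₂


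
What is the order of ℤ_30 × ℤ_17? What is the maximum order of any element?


|ℤ_30 × ℤ_17| = 30 × 17 = 510
Max element order = lcm(30,17) = 510
Cyclic? Yes (gcd=1)

|ℤ_30×ℤ_17| = 510, max element order = 510


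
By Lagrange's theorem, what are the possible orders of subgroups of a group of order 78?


Lagrange's theorem: |H| divides |G|
|G| = 78
Divisors of 78: 1, 2, 3, 6, 13, 26, 39, 78

Possible subgroup orders: {1, 2, 3, 6, 13, 26, 39, 78}


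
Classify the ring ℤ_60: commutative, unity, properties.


ℤ_60 is a commutative ring with unity 1; 60 = 2×30 is composite, so 2·30 ≡ 0 gives zero divisors (not an integral domain)
Commutative: Yes
Integral domain: No
Has unity: Yes

ℤ_60: Commutative=Yes, Unity=Yes


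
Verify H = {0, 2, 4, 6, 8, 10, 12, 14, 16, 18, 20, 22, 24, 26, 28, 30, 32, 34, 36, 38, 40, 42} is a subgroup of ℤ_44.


Subgroup test for H = {0, 2, 4, 6, 8, 10, 12, 14, 16, 18, 20, 22, 24, 26, 28, 30, 32, 34, 36, 38, 40, 42} in (ℤ_44, +):
(1) 0 ∈ H? Yes
(2) Closure: for all a,b ∈ H, (a+b) mod 44 ∈ H? Yes
(3) Inverses: for all a ∈ H, -a mod 44 ∈ H? Yes

Yes, H is a subgroup of ℤ_44


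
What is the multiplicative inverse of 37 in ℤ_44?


Use the extended Euclidean algorithm to write 1 = 37·s + 44·t; then s mod 44 is the inverse.
Euclidean algorithm:
  37 = 0·44 + 37
  44 = 1·37 + 7
  37 = 5·7 + 2
  7 = 3·2 + 1
  2 = 2·1 + 0
gcd(37,44) = 1
Back-substitution gives: 37·(-19) + 44·(16) = 1
So 37⁻¹ ≡ -19 ≡ 25 (mod 44)
Check: 37 × 25 = 925 ≡ 1 (mod 44) ✓

37⁻¹ ≡ 25 (mod 44)


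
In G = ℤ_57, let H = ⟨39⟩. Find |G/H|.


|⟨39⟩| = n / gcd(39, 57) = 57 / 3 = 19
H is normal (ℤ_57 is abelian).
|G/H| = |G| / |H| = 57 / 19 = 3

|G/H| = 3


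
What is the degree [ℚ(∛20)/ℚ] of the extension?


∛20 has minimal polynomial x³ - 20 (irreducible over ℚ since 20 is not a perfect cube)

[ℚ(∛20)/ℚ] = 3


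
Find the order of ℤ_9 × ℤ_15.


|A × B| = |A| · |B|
|ℤ_9 × ℤ_15| = 9 × 15 = 135

|ℤ_9 × ℤ_15| = 135


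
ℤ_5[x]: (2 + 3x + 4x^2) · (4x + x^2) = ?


Expand and collect like terms; reduce coefficients mod 5:
x^0: 2·0 = 0 ≡ 0 (mod 5)
x^1: 2·4 + 3·0 = 8 ≡ 3 (mod 5)
x^2: 2·1 + 3·4 + 4·0 = 14 ≡ 4 (mod 5)
x^3: 3·1 + 4·4 = 19 ≡ 4 (mod 5)
x^4: 4·1 = 4 ≡ 4 (mod 5)
Result: 3x + 4x^2 + 4x^3 + 4x^4

f · g = 3x + 4x^2 + 4x^3 + 4x^4


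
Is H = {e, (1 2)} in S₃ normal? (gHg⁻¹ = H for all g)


H = {e, (1 2)} in S₃
(1 3)(1 2)(1 3)⁻¹ = (2 3) ∉ {e, (1 2)}, so it is not normal

No, not a normal subgroup


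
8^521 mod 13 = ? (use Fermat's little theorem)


Fermat's little theorem: if p is prime and gcd(a,p)=1, then a^(p-1) ≡ 1 (mod p)
p = 13 is prime, gcd(8,13) = 1
Reduce exponent: 521 mod 12 = 5
So 8^521 ≡ 8^5 (mod 13)
8^5 mod 13 = 8

8^521 ≡ 8 (mod 13)


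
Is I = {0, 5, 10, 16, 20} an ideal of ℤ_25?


Check ideal conditions for I = {0, 5, 10, 16, 20} in ℤ_25:
(1) I is an additive subgroup? No
(2) For r ∈ ℤ_25 and a ∈ I: r·a ∈ I? No  [counterexample: r=2, a=16, r·a mod 25 = 7 ∉ I]

No, I is not an ideal of ℤ_25
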